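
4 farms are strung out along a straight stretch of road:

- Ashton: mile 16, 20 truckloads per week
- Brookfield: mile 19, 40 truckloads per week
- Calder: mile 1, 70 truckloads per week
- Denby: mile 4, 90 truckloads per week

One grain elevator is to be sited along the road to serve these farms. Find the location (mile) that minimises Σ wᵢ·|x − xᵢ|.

x = 4

For a sum of weighted absolute distances on a line, the optimum is the weighted median (not the mean). Total weight W = 220; half-weight = 110.
Sort by position and accumulate weight:
  mile 1 (Calder, w=70) → cum 70
  mile 4 (Denby, w=90) → cum 160  ≥ 110 → median here
  mile 16 (Ashton, w=20) → cum 180
  mile 19 (Brookfield, w=40) → cum 220
Optimal location: mile 4.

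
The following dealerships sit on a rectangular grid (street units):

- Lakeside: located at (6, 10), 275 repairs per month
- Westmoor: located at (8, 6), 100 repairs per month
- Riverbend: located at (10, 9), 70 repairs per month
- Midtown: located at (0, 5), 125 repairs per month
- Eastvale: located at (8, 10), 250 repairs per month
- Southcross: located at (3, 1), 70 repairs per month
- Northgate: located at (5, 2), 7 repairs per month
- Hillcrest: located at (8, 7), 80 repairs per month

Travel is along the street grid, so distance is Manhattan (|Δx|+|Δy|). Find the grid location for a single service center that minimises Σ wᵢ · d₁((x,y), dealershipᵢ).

Manhattan distance separates: Σwᵢ(|x−xᵢ|+|y−yᵢ|) = Σwᵢ|x−xᵢ| + Σwᵢ|y−yᵢ|, so x and y are optimised independently as 1-D weighted medians.
Total weight W = 977; half = 488.5.
x-coordinate, sorted with cumulative weight:
  x=0 (Midtown, w=125) cum 125
  x=3 (Southcross, w=70) cum 195
  x=5 (Northgate, w=7) cum 202
  x=6 (Lakeside, w=275) cum 477
  x=8 (Westmoor, w=100) cum 577  ← median
  x=8 (Eastvale, w=250) cum 827
  x=8 (Hillcrest, w=80) cum 907
  x=10 (Riverbend, w=70) cum 977
⇒ x* = 8
y-coordinate, sorted with cumulative weight:
  y=1 (Southcross, w=70) cum 70
  y=2 (Northgate, w=7) cum 77
  y=5 (Midtown, w=125) cum 202
  y=6 (Westmoor, w=100) cum 302
  y=7 (Hillcrest, w=80) cum 382
  y=9 (Riverbend, w=70) cum 452
  y=10 (Lakeside, w=275) cum 727  ← median
  y=10 (Eastvale, w=250) cum 977
⇒ y* = 10

(8, 10)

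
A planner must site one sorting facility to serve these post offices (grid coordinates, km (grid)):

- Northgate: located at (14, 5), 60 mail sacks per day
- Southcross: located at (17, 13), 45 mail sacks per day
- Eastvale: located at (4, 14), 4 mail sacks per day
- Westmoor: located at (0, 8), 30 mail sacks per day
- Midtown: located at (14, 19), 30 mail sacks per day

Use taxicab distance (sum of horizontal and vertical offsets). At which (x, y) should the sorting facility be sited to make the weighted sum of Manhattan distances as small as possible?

(14, 8)

Manhattan distance separates: Σwᵢ(|x−xᵢ|+|y−yᵢ|) = Σwᵢ|x−xᵢ| + Σwᵢ|y−yᵢ|, so x and y are optimised independently as 1-D weighted medians.
Total weight W = 169; half = 84.5.
x-coordinate, sorted with cumulative weight:
  x=0 (Westmoor, w=30) cum 30
  x=4 (Eastvale, w=4) cum 34
  x=14 (Northgate, w=60) cum 94  ← median
  x=14 (Midtown, w=30) cum 124
  x=17 (Southcross, w=45) cum 169
⇒ x* = 14
y-coordinate, sorted with cumulative weight:
  y=5 (Northgate, w=60) cum 60
  y=8 (Westmoor, w=30) cum 90  ← median
  y=13 (Southcross, w=45) cum 135
  y=14 (Eastvale, w=4) cum 139
  y=19 (Midtown, w=30) cum 169
⇒ y* = 8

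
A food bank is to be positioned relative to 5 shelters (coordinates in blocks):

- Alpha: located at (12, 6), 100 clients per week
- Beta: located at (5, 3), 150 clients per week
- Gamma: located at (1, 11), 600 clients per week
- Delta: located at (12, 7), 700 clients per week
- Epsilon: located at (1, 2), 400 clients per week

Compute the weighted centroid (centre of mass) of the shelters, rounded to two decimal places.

(5.82, 6.85)

The minimiser of Σwᵢ‖p−pᵢ‖² is the weighted centroid p* = (Σwᵢpᵢ)/(Σwᵢ).
Σwᵢ = 1950.
Σwᵢxᵢ = 100·12 + 150·5 + 600·1 + 700·12 + 400·1 = 11350.
Σwᵢyᵢ = 100·6 + 150·3 + 600·11 + 700·7 + 400·2 = 13350.
x* = 11350/1950 = 5.82, y* = 13350/1950 = 6.85.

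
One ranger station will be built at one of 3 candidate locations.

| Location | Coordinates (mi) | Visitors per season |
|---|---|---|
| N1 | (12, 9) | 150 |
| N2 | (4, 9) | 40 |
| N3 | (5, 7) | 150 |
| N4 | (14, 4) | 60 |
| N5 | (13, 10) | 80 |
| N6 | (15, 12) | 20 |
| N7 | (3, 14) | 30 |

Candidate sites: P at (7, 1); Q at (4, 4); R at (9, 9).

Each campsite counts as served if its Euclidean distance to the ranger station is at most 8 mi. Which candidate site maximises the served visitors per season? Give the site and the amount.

R, covering 530

Coverage radius r = 8 mi; a point is covered iff (Δx)²+(Δy)² ≤ 8² = 64.
  P (7, 1): covers {N3, N4} → 210
  Q (4, 4): covers {N2, N3} → 190
  R (9, 9): covers {N1, N2, N3, N4, N5, N6, N7} → 530
Maximum coverage at R: 530 visitors per season.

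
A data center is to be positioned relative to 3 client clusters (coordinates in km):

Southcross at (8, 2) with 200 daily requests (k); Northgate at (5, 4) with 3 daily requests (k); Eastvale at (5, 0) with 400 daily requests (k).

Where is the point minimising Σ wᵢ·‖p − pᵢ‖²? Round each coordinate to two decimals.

The minimiser of Σwᵢ‖p−pᵢ‖² is the weighted centroid p* = (Σwᵢpᵢ)/(Σwᵢ).
Σwᵢ = 603.
Σwᵢxᵢ = 200·8 + 3·5 + 400·5 = 3615.
Σwᵢyᵢ = 200·2 + 3·4 + 400·0 = 412.
x* = 3615/603 = 6.00, y* = 412/603 = 0.68.

(6.00, 0.68)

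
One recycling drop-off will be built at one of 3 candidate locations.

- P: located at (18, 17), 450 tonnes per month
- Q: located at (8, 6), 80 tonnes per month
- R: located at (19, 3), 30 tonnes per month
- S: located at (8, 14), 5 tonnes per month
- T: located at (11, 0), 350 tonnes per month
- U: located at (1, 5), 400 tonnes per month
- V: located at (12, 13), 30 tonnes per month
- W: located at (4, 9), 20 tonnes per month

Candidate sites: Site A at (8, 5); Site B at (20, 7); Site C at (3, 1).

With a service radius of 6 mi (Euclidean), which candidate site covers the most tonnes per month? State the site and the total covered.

Site A, covering 450

Coverage radius r = 6 mi; a point is covered iff (Δx)²+(Δy)² ≤ 6² = 36.
  Site A (8, 5): covers {Q, T, W} → 450
  Site B (20, 7): covers {R} → 30
  Site C (3, 1): covers {U} → 400
Maximum coverage at Site A: 450 tonnes per month.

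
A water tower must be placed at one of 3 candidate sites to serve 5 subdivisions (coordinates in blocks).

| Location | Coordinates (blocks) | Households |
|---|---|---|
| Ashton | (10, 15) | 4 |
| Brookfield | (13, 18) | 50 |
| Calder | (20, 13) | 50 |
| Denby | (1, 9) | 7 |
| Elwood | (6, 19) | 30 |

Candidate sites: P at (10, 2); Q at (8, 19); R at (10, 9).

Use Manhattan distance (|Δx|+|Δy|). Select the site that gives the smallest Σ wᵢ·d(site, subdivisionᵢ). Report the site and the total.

Q, total 1403 blocks

Total weighted distance at each candidate:
  P (10, 2): total = 2794
  Q (8, 19): total = 1403
  R (10, 9): total = 1807
Minimum is at Q with total 1403 blocks.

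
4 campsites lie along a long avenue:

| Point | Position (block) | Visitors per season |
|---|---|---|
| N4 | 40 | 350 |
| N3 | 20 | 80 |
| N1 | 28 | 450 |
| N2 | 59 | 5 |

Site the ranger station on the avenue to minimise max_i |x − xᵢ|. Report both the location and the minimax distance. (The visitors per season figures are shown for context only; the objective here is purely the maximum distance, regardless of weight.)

location 39.5, max distance 19.5

The 1-center on a line is the midpoint of the two extreme points: leftmost at 20, rightmost at 59.
Optimal location = (20 + 59)/2 = 39.5; maximum distance = (59 − 20)/2 = 19.5.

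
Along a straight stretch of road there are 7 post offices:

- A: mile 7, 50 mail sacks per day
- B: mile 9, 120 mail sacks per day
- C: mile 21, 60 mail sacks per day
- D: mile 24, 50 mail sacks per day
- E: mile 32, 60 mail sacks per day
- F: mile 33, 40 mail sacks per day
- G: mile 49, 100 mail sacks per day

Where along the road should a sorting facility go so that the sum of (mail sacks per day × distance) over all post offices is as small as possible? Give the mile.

For a sum of weighted absolute distances on a line, the optimum is the weighted median (not the mean). Total weight W = 480; half-weight = 240.
Sort by position and accumulate weight:
  mile 7 (A, w=50) → cum 50
  mile 9 (B, w=120) → cum 170
  mile 21 (C, w=60) → cum 230
  mile 24 (D, w=50) → cum 280  ≥ 240 → median here
  mile 32 (E, w=60) → cum 340
  mile 33 (F, w=40) → cum 380
  mile 49 (G, w=100) → cum 480
Optimal location: mile 24.

x = 24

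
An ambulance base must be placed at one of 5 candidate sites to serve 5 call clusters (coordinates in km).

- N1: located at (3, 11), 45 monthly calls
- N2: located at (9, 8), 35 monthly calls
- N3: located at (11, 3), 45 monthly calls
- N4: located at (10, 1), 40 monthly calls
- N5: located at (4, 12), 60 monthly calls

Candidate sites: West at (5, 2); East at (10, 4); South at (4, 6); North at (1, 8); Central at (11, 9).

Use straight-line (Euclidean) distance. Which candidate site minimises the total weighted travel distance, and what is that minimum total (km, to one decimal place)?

East, total 1373.4 km

Total weighted distance at each candidate:
  West (5, 2): total = 1747.9
  East (10, 4): total = 1373.4
  South (4, 6): total = 1433.1
  North (1, 8): total = 1701.4
  Central (11, 9): total = 1498.8
Minimum is at East with total 1373.4 km.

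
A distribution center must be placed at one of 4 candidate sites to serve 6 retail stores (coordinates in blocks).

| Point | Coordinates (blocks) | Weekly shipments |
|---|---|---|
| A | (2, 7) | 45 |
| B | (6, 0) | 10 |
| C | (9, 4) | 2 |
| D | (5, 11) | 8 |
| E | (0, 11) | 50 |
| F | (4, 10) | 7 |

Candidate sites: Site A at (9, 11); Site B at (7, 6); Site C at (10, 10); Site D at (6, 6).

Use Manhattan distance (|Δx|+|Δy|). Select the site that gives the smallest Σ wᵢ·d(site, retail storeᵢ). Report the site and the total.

Site D, total 935 blocks

Total weighted distance at each candidate:
  Site A (9, 11): total = 1173
  Site B (7, 6): total = 1053
  Site C (10, 10): total = 1289
  Site D (6, 6): total = 935
Minimum is at Site D with total 935 blocks.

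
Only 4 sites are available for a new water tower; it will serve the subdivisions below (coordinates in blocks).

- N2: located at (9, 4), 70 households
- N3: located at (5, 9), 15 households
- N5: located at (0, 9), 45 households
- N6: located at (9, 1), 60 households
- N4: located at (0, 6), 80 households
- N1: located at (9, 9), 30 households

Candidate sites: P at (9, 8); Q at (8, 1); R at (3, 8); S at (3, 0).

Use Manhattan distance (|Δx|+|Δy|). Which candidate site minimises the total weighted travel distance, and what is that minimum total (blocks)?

Total weighted distance at each candidate:
  P (9, 8): total = 2135
  Q (8, 1): total = 2535
  R (3, 8): total = 2315
  S (3, 0): total = 2995
Minimum is at P with total 2135 blocks.

P, total 2135 blocks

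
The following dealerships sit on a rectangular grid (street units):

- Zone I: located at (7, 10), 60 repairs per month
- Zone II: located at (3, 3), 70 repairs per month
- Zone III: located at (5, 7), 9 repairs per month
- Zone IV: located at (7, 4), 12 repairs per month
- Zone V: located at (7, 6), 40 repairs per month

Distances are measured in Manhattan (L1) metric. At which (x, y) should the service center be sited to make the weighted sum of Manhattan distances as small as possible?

(7, 6)

Manhattan distance separates: Σwᵢ(|x−xᵢ|+|y−yᵢ|) = Σwᵢ|x−xᵢ| + Σwᵢ|y−yᵢ|, so x and y are optimised independently as 1-D weighted medians.
Total weight W = 191; half = 95.5.
x-coordinate, sorted with cumulative weight:
  x=3 (Zone II, w=70) cum 70
  x=5 (Zone III, w=9) cum 79
  x=7 (Zone I, w=60) cum 139  ← median
  x=7 (Zone IV, w=12) cum 151
  x=7 (Zone V, w=40) cum 191
⇒ x* = 7
y-coordinate, sorted with cumulative weight:
  y=3 (Zone II, w=70) cum 70
  y=4 (Zone IV, w=12) cum 82
  y=6 (Zone V, w=40) cum 122  ← median
  y=7 (Zone III, w=9) cum 131
  y=10 (Zone I, w=60) cum 191
⇒ y* = 6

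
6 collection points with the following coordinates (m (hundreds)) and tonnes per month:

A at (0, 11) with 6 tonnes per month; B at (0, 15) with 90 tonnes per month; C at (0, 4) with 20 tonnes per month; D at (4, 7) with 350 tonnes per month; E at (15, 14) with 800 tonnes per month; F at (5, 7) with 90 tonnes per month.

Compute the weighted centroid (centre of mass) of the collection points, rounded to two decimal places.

(10.21, 11.63)

The minimiser of Σwᵢ‖p−pᵢ‖² is the weighted centroid p* = (Σwᵢpᵢ)/(Σwᵢ).
Σwᵢ = 1356.
Σwᵢxᵢ = 6·0 + 90·0 + 20·0 + 350·4 + 800·15 + 90·5 = 13850.
Σwᵢyᵢ = 6·11 + 90·15 + 20·4 + 350·7 + 800·14 + 90·7 = 15776.
x* = 13850/1356 = 10.21, y* = 15776/1356 = 11.63.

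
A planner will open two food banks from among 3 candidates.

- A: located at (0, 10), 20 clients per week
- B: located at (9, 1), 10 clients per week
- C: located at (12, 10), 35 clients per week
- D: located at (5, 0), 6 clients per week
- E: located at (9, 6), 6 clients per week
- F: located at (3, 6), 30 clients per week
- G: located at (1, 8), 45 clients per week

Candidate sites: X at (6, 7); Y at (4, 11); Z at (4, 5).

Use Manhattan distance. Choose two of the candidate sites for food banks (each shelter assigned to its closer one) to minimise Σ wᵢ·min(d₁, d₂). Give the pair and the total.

Evaluate every pair (each demand assigned to the nearer of the two):
  {Y, Z}: total = 907
  {X, Y}: total = 967
  {X, Z}: total = 975
Best pair: {Y, Z} with total 907.

{Y, Z}, total 907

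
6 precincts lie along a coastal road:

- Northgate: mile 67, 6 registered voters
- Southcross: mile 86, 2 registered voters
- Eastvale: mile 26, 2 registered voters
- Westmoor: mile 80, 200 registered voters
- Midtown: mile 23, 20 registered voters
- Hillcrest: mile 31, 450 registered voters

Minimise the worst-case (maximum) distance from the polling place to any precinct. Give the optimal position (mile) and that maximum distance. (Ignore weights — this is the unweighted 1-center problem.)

The 1-center on a line is the midpoint of the two extreme points: leftmost at 23, rightmost at 86.
Optimal location = (23 + 86)/2 = 54.5; maximum distance = (86 − 23)/2 = 31.5.

location 54.5, max distance 31.5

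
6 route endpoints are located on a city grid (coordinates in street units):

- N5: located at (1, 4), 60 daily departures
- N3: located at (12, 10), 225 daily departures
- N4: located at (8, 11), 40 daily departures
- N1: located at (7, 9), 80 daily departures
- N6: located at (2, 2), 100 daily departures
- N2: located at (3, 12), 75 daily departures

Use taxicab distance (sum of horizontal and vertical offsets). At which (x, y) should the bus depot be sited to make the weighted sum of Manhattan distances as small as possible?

(7, 10)

Manhattan distance separates: Σwᵢ(|x−xᵢ|+|y−yᵢ|) = Σwᵢ|x−xᵢ| + Σwᵢ|y−yᵢ|, so x and y are optimised independently as 1-D weighted medians.
Total weight W = 580; half = 290.
x-coordinate, sorted with cumulative weight:
  x=1 (N5, w=60) cum 60
  x=2 (N6, w=100) cum 160
  x=3 (N2, w=75) cum 235
  x=7 (N1, w=80) cum 315  ← median
  x=8 (N4, w=40) cum 355
  x=12 (N3, w=225) cum 580
⇒ x* = 7
y-coordinate, sorted with cumulative weight:
  y=2 (N6, w=100) cum 100
  y=4 (N5, w=60) cum 160
  y=9 (N1, w=80) cum 240
  y=10 (N3, w=225) cum 465  ← median
  y=11 (N4, w=40) cum 505
  y=12 (N2, w=75) cum 580
⇒ y* = 10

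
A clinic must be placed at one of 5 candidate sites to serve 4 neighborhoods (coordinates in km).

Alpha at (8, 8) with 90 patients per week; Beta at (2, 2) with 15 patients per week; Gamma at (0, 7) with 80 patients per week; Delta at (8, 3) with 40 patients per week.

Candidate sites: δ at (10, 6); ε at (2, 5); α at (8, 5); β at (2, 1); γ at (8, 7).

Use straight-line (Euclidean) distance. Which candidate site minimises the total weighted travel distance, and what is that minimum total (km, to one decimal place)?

Total weighted distance at each candidate:
  δ (10, 6): total = 1336.9
  ε (2, 5): total = 1128.0
  α (8, 5): total = 1110.3
  β (2, 1): total = 1603.7
  γ (8, 7): total = 1007.2
Minimum is at γ with total 1007.2 km.

γ, total 1007.2 km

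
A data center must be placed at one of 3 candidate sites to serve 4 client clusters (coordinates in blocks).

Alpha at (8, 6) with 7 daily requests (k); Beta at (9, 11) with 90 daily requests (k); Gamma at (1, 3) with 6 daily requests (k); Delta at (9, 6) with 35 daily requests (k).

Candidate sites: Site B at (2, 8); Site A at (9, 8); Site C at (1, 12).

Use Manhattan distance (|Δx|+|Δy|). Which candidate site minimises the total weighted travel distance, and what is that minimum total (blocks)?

Total weighted distance at each candidate:
  Site B (2, 8): total = 1307
  Site A (9, 8): total = 439
  Site C (1, 12): total = 1445
Minimum is at Site A with total 439 blocks.

Site A, total 439 blocks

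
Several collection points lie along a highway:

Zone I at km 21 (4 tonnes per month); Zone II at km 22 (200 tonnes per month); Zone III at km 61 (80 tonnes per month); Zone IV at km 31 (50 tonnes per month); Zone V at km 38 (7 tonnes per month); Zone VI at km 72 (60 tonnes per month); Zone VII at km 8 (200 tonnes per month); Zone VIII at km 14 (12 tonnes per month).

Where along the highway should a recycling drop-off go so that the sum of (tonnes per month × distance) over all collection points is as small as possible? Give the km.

x = 22

For a sum of weighted absolute distances on a line, the optimum is the weighted median (not the mean). Total weight W = 613; half-weight = 306.5.
Sort by position and accumulate weight:
  km 8 (Zone VII, w=200) → cum 200
  km 14 (Zone VIII, w=12) → cum 212
  km 21 (Zone I, w=4) → cum 216
  km 22 (Zone II, w=200) → cum 416  ≥ 306.5 → median here
  km 31 (Zone IV, w=50) → cum 466
  km 38 (Zone V, w=7) → cum 473
  km 61 (Zone III, w=80) → cum 553
  km 72 (Zone VI, w=60) → cum 613
Optimal location: km 22.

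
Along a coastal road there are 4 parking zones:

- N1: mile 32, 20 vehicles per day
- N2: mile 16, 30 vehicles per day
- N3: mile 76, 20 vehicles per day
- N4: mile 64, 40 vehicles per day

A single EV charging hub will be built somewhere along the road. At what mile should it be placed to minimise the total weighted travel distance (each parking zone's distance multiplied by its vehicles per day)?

For a sum of weighted absolute distances on a line, the optimum is the weighted median (not the mean). Total weight W = 110; half-weight = 55.
Sort by position and accumulate weight:
  mile 16 (N2, w=30) → cum 30
  mile 32 (N1, w=20) → cum 50
  mile 64 (N4, w=40) → cum 90  ≥ 55 → median here
  mile 76 (N3, w=20) → cum 110
Optimal location: mile 64.

x = 64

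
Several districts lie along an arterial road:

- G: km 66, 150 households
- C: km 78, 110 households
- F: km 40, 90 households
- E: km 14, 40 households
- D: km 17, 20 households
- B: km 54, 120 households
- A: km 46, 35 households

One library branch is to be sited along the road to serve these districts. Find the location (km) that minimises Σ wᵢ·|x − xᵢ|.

x = 54

For a sum of weighted absolute distances on a line, the optimum is the weighted median (not the mean). Total weight W = 565; half-weight = 282.5.
Sort by position and accumulate weight:
  km 14 (E, w=40) → cum 40
  km 17 (D, w=20) → cum 60
  km 40 (F, w=90) → cum 150
  km 46 (A, w=35) → cum 185
  km 54 (B, w=120) → cum 305  ≥ 282.5 → median here
  km 66 (G, w=150) → cum 455
  km 78 (C, w=110) → cum 565
Optimal location: km 54.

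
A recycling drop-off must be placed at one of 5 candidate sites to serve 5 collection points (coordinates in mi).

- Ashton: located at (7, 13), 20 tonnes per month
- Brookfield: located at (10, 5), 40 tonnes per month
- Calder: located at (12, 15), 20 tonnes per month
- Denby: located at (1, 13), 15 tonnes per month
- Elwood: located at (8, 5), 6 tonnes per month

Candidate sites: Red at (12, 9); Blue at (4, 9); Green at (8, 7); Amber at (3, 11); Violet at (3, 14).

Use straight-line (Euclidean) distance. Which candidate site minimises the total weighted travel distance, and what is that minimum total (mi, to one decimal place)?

Total weighted distance at each candidate:
  Red (12, 9): total = 636.5
  Blue (4, 9): total = 697.4
  Green (8, 7): total = 564.0
  Amber (3, 11): total = 744.5
  Violet (3, 14): total = 815.0
Minimum is at Green with total 564.0 mi.

Green, total 564.0 mi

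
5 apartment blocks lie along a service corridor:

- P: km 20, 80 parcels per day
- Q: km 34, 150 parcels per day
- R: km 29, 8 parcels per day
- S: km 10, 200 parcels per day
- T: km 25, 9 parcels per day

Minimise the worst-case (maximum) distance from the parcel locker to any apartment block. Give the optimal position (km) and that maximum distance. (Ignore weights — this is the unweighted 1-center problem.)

The 1-center on a line is the midpoint of the two extreme points: leftmost at 10, rightmost at 34.
Optimal location = (10 + 34)/2 = 22; maximum distance = (34 − 10)/2 = 12.

location 22, max distance 12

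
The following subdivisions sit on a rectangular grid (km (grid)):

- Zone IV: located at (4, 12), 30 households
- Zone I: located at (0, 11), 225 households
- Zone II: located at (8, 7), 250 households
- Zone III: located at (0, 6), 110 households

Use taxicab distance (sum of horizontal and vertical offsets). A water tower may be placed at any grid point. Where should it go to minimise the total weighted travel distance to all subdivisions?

(0, 7)

Manhattan distance separates: Σwᵢ(|x−xᵢ|+|y−yᵢ|) = Σwᵢ|x−xᵢ| + Σwᵢ|y−yᵢ|, so x and y are optimised independently as 1-D weighted medians.
Total weight W = 615; half = 307.5.
x-coordinate, sorted with cumulative weight:
  x=0 (Zone I, w=225) cum 225
  x=0 (Zone III, w=110) cum 335  ← median
  x=4 (Zone IV, w=30) cum 365
  x=8 (Zone II, w=250) cum 615
⇒ x* = 0
y-coordinate, sorted with cumulative weight:
  y=6 (Zone III, w=110) cum 110
  y=7 (Zone II, w=250) cum 360  ← median
  y=11 (Zone I, w=225) cum 585
  y=12 (Zone IV, w=30) cum 615
⇒ y* = 7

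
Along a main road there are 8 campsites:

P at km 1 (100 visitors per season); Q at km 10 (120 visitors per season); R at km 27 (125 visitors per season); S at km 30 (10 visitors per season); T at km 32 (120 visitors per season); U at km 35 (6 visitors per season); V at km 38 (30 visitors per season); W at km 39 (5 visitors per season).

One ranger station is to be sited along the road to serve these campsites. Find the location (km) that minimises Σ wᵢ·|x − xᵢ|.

x = 27

For a sum of weighted absolute distances on a line, the optimum is the weighted median (not the mean). Total weight W = 516; half-weight = 258.
Sort by position and accumulate weight:
  km 1 (P, w=100) → cum 100
  km 10 (Q, w=120) → cum 220
  km 27 (R, w=125) → cum 345  ≥ 258 → median here
  km 30 (S, w=10) → cum 355
  km 32 (T, w=120) → cum 475
  km 35 (U, w=6) → cum 481
  km 38 (V, w=30) → cum 511
  km 39 (W, w=5) → cum 516
Optimal location: km 27.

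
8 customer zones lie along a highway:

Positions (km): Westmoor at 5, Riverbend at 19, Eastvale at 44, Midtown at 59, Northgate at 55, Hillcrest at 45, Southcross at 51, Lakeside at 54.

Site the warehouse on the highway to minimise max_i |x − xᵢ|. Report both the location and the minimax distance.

The 1-center on a line is the midpoint of the two extreme points: leftmost at 5, rightmost at 59.
Optimal location = (5 + 59)/2 = 32; maximum distance = (59 − 5)/2 = 27.

location 32, max distance 27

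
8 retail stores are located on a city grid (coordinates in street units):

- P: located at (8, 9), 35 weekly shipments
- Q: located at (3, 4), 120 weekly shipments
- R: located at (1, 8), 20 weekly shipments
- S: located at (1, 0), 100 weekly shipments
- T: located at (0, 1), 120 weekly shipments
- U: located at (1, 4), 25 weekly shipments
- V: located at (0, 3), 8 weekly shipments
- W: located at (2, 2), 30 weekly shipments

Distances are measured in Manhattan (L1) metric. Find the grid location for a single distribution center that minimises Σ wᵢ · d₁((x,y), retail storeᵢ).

(1, 2)

Manhattan distance separates: Σwᵢ(|x−xᵢ|+|y−yᵢ|) = Σwᵢ|x−xᵢ| + Σwᵢ|y−yᵢ|, so x and y are optimised independently as 1-D weighted medians.
Total weight W = 458; half = 229.
x-coordinate, sorted with cumulative weight:
  x=0 (T, w=120) cum 120
  x=0 (V, w=8) cum 128
  x=1 (R, w=20) cum 148
  x=1 (S, w=100) cum 248  ← median
  x=1 (U, w=25) cum 273
  x=2 (W, w=30) cum 303
  x=3 (Q, w=120) cum 423
  x=8 (P, w=35) cum 458
⇒ x* = 1
y-coordinate, sorted with cumulative weight:
  y=0 (S, w=100) cum 100
  y=1 (T, w=120) cum 220
  y=2 (W, w=30) cum 250  ← median
  y=3 (V, w=8) cum 258
  y=4 (Q, w=120) cum 378
  y=4 (U, w=25) cum 403
  y=8 (R, w=20) cum 423
  y=9 (P, w=35) cum 458
⇒ y* = 2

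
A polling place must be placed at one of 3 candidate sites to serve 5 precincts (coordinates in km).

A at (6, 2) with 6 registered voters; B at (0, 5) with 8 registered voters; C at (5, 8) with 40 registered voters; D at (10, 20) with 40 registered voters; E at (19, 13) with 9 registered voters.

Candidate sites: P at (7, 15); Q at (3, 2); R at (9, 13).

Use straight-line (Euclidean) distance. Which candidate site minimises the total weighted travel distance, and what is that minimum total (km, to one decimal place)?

R, total 793.7 km

Total weighted distance at each candidate:
  P (7, 15): total = 809.8
  Q (3, 2): total = 1252.2
  R (9, 13): total = 793.7
Minimum is at R with total 793.7 km.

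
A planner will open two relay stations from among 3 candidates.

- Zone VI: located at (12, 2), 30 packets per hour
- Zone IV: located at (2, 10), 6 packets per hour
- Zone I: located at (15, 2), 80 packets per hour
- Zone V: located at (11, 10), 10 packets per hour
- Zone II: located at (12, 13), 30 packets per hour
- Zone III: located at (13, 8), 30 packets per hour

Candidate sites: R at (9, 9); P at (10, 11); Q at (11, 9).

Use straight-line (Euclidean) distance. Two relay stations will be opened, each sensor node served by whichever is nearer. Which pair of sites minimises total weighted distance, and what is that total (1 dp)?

Evaluate every pair (each demand assigned to the nearer of the two):
  {P, Q}: total = 1067.4
  {R, Q}: total = 1100.3
  {R, P}: total = 1231.2
Best pair: {P, Q} with total 1067.4.

{P, Q}, total 1067.4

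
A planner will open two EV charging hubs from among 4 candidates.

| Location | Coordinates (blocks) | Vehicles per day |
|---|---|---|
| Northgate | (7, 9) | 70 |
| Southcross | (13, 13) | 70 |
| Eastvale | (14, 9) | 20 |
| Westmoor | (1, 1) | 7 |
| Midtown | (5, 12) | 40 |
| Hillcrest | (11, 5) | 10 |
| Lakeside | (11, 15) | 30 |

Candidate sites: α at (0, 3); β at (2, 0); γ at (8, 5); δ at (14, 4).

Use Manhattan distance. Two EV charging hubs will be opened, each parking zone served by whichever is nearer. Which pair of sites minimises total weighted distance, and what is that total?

{γ, δ}, total 2047

Evaluate every pair (each demand assigned to the nearer of the two):
  {γ, δ}: total = 2047
  {β, γ}: total = 2294
  {α, γ}: total = 2301
  {α, δ}: total = 2681
  {β, δ}: total = 2714
  {α, β}: total = 4314
Best pair: {γ, δ} with total 2047.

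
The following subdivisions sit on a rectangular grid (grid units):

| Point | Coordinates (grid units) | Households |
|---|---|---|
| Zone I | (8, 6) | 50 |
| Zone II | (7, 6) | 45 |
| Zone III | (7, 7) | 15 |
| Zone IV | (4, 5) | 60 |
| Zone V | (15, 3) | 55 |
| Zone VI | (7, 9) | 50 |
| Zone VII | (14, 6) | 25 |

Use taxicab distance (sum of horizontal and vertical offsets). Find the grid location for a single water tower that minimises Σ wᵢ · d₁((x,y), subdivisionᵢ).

(7, 6)

Manhattan distance separates: Σwᵢ(|x−xᵢ|+|y−yᵢ|) = Σwᵢ|x−xᵢ| + Σwᵢ|y−yᵢ|, so x and y are optimised independently as 1-D weighted medians.
Total weight W = 300; half = 150.
x-coordinate, sorted with cumulative weight:
  x=4 (Zone IV, w=60) cum 60
  x=7 (Zone II, w=45) cum 105
  x=7 (Zone III, w=15) cum 120
  x=7 (Zone VI, w=50) cum 170  ← median
  x=8 (Zone I, w=50) cum 220
  x=14 (Zone VII, w=25) cum 245
  x=15 (Zone V, w=55) cum 300
⇒ x* = 7
y-coordinate, sorted with cumulative weight:
  y=3 (Zone V, w=55) cum 55
  y=5 (Zone IV, w=60) cum 115
  y=6 (Zone I, w=50) cum 165  ← median
  y=6 (Zone II, w=45) cum 210
  y=6 (Zone VII, w=25) cum 235
  y=7 (Zone III, w=15) cum 250
  y=9 (Zone VI, w=50) cum 300
⇒ y* = 6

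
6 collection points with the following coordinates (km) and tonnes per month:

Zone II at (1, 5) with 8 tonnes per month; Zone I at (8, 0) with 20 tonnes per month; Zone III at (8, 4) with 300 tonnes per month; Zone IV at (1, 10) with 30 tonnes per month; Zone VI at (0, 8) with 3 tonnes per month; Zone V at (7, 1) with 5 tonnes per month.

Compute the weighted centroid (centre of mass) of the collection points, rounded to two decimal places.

(7.19, 4.29)

The minimiser of Σwᵢ‖p−pᵢ‖² is the weighted centroid p* = (Σwᵢpᵢ)/(Σwᵢ).
Σwᵢ = 366.
Σwᵢxᵢ = 8·1 + 20·8 + 300·8 + 30·1 + 3·0 + 5·7 = 2633.
Σwᵢyᵢ = 8·5 + 20·0 + 300·4 + 30·10 + 3·8 + 5·1 = 1569.
x* = 2633/366 = 7.19, y* = 1569/366 = 4.29.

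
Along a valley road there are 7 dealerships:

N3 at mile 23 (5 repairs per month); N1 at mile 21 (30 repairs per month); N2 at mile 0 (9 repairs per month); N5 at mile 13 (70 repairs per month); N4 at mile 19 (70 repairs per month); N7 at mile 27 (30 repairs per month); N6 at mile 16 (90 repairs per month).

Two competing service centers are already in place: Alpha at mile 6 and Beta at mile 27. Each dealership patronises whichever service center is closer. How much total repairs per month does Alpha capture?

169

The indifferent point is the midpoint (6+27)/2 = 16.5; dealerships left of it (closer to Alpha at 6) go to Alpha, those right go to Beta.
  N2 at 0 (w=9) → Alpha
  N5 at 13 (w=70) → Alpha
  N6 at 16 (w=90) → Alpha
  N4 at 19 (w=70) → Beta
  N1 at 21 (w=30) → Beta
  N3 at 23 (w=5) → Beta
  N7 at 27 (w=30) → Beta
Alpha captures 169; Beta captures 135.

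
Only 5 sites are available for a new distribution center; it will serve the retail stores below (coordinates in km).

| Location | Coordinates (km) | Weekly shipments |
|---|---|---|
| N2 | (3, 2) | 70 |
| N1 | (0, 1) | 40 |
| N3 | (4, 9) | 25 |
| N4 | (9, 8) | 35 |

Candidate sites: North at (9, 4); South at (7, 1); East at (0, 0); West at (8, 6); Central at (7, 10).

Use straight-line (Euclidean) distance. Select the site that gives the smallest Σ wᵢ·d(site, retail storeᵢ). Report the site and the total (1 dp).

East, total 960.1 km

Total weighted distance at each candidate:
  North (9, 4): total = 1139.0
  South (7, 1): total = 1037.0
  East (0, 0): total = 960.1
  West (8, 6): total = 1028.8
  Central (7, 10): total = 1260.2
Minimum is at East with total 960.1 km.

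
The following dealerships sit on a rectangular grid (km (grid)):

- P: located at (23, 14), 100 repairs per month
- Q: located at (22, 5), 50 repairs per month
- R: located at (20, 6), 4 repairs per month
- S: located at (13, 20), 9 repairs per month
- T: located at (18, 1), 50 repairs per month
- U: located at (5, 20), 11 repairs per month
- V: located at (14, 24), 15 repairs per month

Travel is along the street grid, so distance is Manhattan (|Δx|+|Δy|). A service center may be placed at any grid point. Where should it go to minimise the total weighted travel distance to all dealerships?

(22, 14)

Manhattan distance separates: Σwᵢ(|x−xᵢ|+|y−yᵢ|) = Σwᵢ|x−xᵢ| + Σwᵢ|y−yᵢ|, so x and y are optimised independently as 1-D weighted medians.
Total weight W = 239; half = 119.5.
x-coordinate, sorted with cumulative weight:
  x=5 (U, w=11) cum 11
  x=13 (S, w=9) cum 20
  x=14 (V, w=15) cum 35
  x=18 (T, w=50) cum 85
  x=20 (R, w=4) cum 89
  x=22 (Q, w=50) cum 139  ← median
  x=23 (P, w=100) cum 239
⇒ x* = 22
y-coordinate, sorted with cumulative weight:
  y=1 (T, w=50) cum 50
  y=5 (Q, w=50) cum 100
  y=6 (R, w=4) cum 104
  y=14 (P, w=100) cum 204  ← median
  y=20 (S, w=9) cum 213
  y=20 (U, w=11) cum 224
  y=24 (V, w=15) cum 239
⇒ y* = 14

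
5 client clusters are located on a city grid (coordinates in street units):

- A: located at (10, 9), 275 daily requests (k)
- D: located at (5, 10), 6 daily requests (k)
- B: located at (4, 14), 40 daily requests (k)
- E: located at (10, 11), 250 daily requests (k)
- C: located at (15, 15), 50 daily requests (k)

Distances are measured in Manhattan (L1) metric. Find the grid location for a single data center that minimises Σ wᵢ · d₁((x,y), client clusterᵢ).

Manhattan distance separates: Σwᵢ(|x−xᵢ|+|y−yᵢ|) = Σwᵢ|x−xᵢ| + Σwᵢ|y−yᵢ|, so x and y are optimised independently as 1-D weighted medians.
Total weight W = 621; half = 310.5.
x-coordinate, sorted with cumulative weight:
  x=4 (B, w=40) cum 40
  x=5 (D, w=6) cum 46
  x=10 (A, w=275) cum 321  ← median
  x=10 (E, w=250) cum 571
  x=15 (C, w=50) cum 621
⇒ x* = 10
y-coordinate, sorted with cumulative weight:
  y=9 (A, w=275) cum 275
  y=10 (D, w=6) cum 281
  y=11 (E, w=250) cum 531  ← median
  y=14 (B, w=40) cum 571
  y=15 (C, w=50) cum 621
⇒ y* = 11

(10, 11)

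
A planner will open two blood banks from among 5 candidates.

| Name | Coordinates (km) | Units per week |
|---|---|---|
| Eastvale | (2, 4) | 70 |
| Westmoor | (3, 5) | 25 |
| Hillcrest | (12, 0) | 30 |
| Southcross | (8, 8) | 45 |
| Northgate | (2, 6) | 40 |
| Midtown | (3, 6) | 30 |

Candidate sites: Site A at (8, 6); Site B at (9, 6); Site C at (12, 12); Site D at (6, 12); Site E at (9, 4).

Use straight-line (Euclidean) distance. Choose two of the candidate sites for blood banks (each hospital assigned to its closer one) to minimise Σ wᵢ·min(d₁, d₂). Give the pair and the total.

{Site A, Site E}, total 1200.2

Evaluate every pair (each demand assigned to the nearer of the two):
  {Site A, Site E}: total = 1200.2
  {Site A, Site B}: total = 1251.4
  {Site A, Site C}: total = 1266.5
  {Site A, Site D}: total = 1266.5
  {Site B, Site E}: total = 1352.7
  {Site B, Site C}: total = 1423.5
  {Site B, Site D}: total = 1423.5
  {Site D, Site E}: total = 1455.8
  {Site C, Site E}: total = 1458.5
  {Site C, Site D}: total = 1867.4
Best pair: {Site A, Site E} with total 1200.2.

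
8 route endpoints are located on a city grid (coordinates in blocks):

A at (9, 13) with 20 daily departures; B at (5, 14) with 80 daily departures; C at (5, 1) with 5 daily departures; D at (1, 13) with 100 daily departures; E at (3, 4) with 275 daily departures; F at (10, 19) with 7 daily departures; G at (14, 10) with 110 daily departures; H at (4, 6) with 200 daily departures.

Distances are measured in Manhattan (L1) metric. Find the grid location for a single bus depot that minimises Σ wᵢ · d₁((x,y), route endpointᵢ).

Manhattan distance separates: Σwᵢ(|x−xᵢ|+|y−yᵢ|) = Σwᵢ|x−xᵢ| + Σwᵢ|y−yᵢ|, so x and y are optimised independently as 1-D weighted medians.
Total weight W = 797; half = 398.5.
x-coordinate, sorted with cumulative weight:
  x=1 (D, w=100) cum 100
  x=3 (E, w=275) cum 375
  x=4 (H, w=200) cum 575  ← median
  x=5 (B, w=80) cum 655
  x=5 (C, w=5) cum 660
  x=9 (A, w=20) cum 680
  x=10 (F, w=7) cum 687
  x=14 (G, w=110) cum 797
⇒ x* = 4
y-coordinate, sorted with cumulative weight:
  y=1 (C, w=5) cum 5
  y=4 (E, w=275) cum 280
  y=6 (H, w=200) cum 480  ← median
  y=10 (G, w=110) cum 590
  y=13 (A, w=20) cum 610
  y=13 (D, w=100) cum 710
  y=14 (B, w=80) cum 790
  y=19 (F, w=7) cum 797
⇒ y* = 6

(4, 6)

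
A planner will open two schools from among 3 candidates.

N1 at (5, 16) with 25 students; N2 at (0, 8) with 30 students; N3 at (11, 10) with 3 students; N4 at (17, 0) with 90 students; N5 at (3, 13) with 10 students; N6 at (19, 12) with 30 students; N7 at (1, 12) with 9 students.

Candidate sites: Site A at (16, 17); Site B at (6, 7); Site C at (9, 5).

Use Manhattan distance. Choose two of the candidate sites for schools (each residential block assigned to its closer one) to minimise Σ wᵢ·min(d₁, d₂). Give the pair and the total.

Evaluate every pair (each demand assigned to the nearer of the two):
  {Site B, Site C}: total = 2341
  {Site A, Site C}: total = 2366
  {Site A, Site B}: total = 2524
Best pair: {Site B, Site C} with total 2341.

{Site B, Site C}, total 2341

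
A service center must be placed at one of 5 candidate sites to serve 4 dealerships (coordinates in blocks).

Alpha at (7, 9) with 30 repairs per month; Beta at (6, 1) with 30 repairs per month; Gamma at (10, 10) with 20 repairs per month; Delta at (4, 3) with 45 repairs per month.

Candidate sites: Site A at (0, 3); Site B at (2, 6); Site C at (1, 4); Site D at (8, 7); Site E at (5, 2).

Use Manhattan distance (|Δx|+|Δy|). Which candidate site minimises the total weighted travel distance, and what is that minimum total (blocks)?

Total weighted distance at each candidate:
  Site A (0, 3): total = 1150
  Site B (2, 6): total = 975
  Site C (1, 4): total = 1050
  Site D (8, 7): total = 790
  Site E (5, 2): total = 680
Minimum is at Site E with total 680 blocks.

Site E, total 680 blocks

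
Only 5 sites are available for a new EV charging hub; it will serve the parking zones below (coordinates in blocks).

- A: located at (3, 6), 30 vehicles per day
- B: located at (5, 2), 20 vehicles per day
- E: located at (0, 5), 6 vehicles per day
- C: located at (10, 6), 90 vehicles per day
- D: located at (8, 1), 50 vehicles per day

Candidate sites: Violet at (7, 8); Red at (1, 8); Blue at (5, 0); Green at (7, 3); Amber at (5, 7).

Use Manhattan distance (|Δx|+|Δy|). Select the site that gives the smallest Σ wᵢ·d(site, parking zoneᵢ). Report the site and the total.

Green, total 1014 blocks

Total weighted distance at each candidate:
  Violet (7, 8): total = 1250
  Red (1, 8): total = 2034
  Blue (5, 0): total = 1530
  Green (7, 3): total = 1014
  Amber (5, 7): total = 1222
Minimum is at Green with total 1014 blocks.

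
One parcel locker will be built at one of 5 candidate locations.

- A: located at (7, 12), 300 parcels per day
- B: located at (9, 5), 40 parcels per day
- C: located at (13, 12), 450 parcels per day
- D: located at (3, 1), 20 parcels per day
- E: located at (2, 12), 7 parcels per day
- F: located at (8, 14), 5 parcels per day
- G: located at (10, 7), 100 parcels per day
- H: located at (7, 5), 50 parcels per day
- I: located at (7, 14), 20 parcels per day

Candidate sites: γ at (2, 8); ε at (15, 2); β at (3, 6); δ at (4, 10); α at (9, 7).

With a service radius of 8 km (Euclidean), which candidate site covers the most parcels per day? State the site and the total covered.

α, covering 965

Coverage radius r = 8 km; a point is covered iff (Δx)²+(Δy)² ≤ 8² = 64.
  γ (2, 8): covers {A, B, D, E, H, I} → 437
  ε (15, 2): covers {B, G} → 140
  β (3, 6): covers {A, B, D, E, G, H} → 517
  δ (4, 10): covers {A, B, E, F, G, H, I} → 522
  α (9, 7): covers {A, B, C, F, G, H, I} → 965
Maximum coverage at α: 965 parcels per day.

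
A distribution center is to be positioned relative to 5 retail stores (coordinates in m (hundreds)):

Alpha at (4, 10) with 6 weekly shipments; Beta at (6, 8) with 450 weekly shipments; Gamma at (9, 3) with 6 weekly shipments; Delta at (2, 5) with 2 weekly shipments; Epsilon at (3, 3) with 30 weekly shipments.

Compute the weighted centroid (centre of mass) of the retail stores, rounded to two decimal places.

The minimiser of Σwᵢ‖p−pᵢ‖² is the weighted centroid p* = (Σwᵢpᵢ)/(Σwᵢ).
Σwᵢ = 494.
Σwᵢxᵢ = 6·4 + 450·6 + 6·9 + 2·2 + 30·3 = 2872.
Σwᵢyᵢ = 6·10 + 450·8 + 6·3 + 2·5 + 30·3 = 3778.
x* = 2872/494 = 5.81, y* = 3778/494 = 7.65.

(5.81, 7.65)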